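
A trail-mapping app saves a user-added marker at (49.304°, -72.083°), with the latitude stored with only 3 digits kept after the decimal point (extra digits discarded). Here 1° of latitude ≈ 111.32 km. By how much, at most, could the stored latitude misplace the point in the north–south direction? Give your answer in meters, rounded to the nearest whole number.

111 meters

Truncating at 3 decimal places can drop up to a full unit in the last place, so the latitude may be off by as much as 0.001°.
North–south distance: 0.001° × 111320 m/° = 111.32 m.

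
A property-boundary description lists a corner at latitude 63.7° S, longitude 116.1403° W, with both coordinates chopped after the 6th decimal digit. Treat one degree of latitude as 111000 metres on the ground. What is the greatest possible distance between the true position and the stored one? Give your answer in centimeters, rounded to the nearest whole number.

12 centimeters

Truncating at 6 decimal places can drop up to a full unit in the last place, so each coordinate may be off by as much as 1e-06°.
Latitude error → 1e-06 × 111000 = 0.111 m along the meridian.
Longitude error → 1e-06 × 111000 × cos 63.7° = 1e-06 × 111000 × 0.4431 ≈ 0.0491809 m.
The two errors are perpendicular, so the maximum displacement is √(0.111² + 0.0491809²) ≈ 0.121407 m.
That is 0.121407 m = 12.141 cm.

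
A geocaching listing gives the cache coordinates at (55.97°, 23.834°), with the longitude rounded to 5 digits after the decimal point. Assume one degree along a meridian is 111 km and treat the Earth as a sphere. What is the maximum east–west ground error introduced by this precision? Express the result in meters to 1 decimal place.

0.3 meters

Rounding to 5 decimal places leaves the longitude within ±5e-06° of the true value.
Parallels shrink by cos φ, so at 55.97° a degree of longitude is 111000 × 0.5596 ≈ 62118.6 m.
So at most 5e-06° × 62118.6 ≈ 0.310593 m east–west.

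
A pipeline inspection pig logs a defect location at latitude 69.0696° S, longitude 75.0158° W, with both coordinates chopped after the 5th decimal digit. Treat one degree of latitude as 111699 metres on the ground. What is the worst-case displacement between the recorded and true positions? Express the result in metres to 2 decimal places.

Truncating at 5 decimal places can drop up to a full unit in the last place, so each coordinate may be off by as much as 1e-05°.
North–south component: 1e-05° × 111699 = 1.11699 m.
East–west component at 69.0696°: 1e-05° × 111699 × cos 69.0696° ≈ 1e-05 × 39902.6 ≈ 0.399026 m.
The two errors are perpendicular, so the maximum displacement is √(1.11699² + 0.399026²) ≈ 1.18612 m.

1.19 metres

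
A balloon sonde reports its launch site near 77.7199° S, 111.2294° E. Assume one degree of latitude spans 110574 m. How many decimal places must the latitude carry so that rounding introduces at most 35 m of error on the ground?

4 decimal places

One degree of latitude covers 110574 m.
Rounding to N decimal places gives at most 0.5 × 10⁻ᴺ degrees of error, i.e. 0.5 × 10⁻ᴺ × 110574 m.
Setting 55287 × 10⁻ᴺ ≤ 35 gives 10ᴺ ≥ 1580, i.e. N ≥ 3.20.
N = 3 would give 55.3 m (too coarse); N = 4 gives 5.53 m ≤ 35 m.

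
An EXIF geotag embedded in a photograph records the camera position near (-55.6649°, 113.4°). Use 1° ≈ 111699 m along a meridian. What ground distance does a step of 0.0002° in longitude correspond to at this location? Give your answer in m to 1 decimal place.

12.6 m

0.0002° of longitude at 55.6649° is 0.0002 × 111699 × cos 55.6649° ≈ 0.0002 × 63001.8 = 12.6004 m.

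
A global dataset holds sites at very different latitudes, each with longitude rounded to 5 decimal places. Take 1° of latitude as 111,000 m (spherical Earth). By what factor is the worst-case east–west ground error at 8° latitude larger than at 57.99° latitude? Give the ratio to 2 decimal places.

1.87

Rounding to 5 decimal places leaves the longitude within ±5e-06° of the true value.
Error at 8° = 5e-06° × 111000 × cos 8° ≈ 0.555 × 0.9903 = 0.5496 m.
At 57.99°: 5e-06° × 111000 × cos 57.99° = 5e-06 × 111000 × 0.5301 ≈ 0.29419 m.
The ratio reduces to cos 8° / cos 57.99° = 0.9903/0.5301 ≈ 1.8682.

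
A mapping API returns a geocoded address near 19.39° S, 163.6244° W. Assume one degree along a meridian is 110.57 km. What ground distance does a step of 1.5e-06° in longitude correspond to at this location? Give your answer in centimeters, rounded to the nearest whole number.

16 centimeters

1.5e-06° of longitude at 19.39° is 1.5e-06 × 110570 × cos 19.39° ≈ 1.5e-06 × 104299 = 0.156448 m.
That is 0.156448 m = 15.645 cm.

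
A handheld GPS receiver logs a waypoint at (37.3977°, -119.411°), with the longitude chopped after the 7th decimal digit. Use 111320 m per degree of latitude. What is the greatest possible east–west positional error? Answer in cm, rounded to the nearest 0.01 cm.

Truncating at 7 decimal places can drop up to a full unit in the last place, so the longitude may be off by as much as 1e-07°.
At latitude 37.3977° a degree of longitude spans 111320 m × cos 37.3977° = 111320 × 0.7944 ≈ 88436.9 m.
So at most 1e-07° × 88436.9 ≈ 0.00884369 m east–west.
That is 0.00884369 m = 0.88437 cm.

0.88 cm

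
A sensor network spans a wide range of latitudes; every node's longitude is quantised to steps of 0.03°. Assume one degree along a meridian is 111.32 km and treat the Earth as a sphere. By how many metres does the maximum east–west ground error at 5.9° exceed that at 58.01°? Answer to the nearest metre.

776 metres

With a 0.03° grid the true value lies within half a step, ±0.03°/2 = ±0.015°, of the stored one.
At 5.9°: 0.015° × 111320 × cos 5.9° = 0.015 × 111320 × 0.9947 ≈ 1661 m.
Error at 58.01° = 0.015° × 111320 × cos 58.01° ≈ 1669.8 × 0.5298 = 884.61 m.
Difference: 1661 − 884.61 = 776.34 m.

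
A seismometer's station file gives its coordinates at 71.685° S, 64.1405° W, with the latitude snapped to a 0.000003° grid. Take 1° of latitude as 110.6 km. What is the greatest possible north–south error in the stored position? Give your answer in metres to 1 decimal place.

With a 0.000003° grid the true value lies within half a step, ±0.000003°/2 = ±1.5e-06°, of the stored one.
So the N–S error is at most 1.5e-06 × 110600 = 0.1659 m.

0.2 metres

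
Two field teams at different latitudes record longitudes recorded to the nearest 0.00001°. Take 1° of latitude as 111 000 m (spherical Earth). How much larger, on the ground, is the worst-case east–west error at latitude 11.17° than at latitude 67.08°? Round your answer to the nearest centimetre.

33 centimetres

Rounding to 5 decimal places leaves the longitude within ±5e-06° of the true value.
Error at 11.17° = 5e-06° × 111000 × cos 11.17° ≈ 0.555 × 0.9811 = 0.54449 m.
At 67.08°: 5e-06° × 111000 × cos 67.08° = 5e-06 × 111000 × 0.3894 ≈ 0.21614 m.
So the lower-latitude error exceeds the higher by 0.54449 − 0.21614 = 0.32834 m.
That is 0.328344 m = 32.834 cm.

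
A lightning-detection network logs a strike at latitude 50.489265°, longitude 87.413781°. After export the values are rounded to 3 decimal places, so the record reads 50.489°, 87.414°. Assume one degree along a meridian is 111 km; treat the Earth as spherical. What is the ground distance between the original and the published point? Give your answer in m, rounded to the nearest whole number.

Δlat = 50.489265 − 50.489 = +0.000265°; Δlon = 87.413781 − 87.414 = -0.000219°.
North–south shift: 0.000265 × 111000 = 29.415 m.
E–W at 50.489°: -0.000219° × 111000 × cos 50.489° = -0.000219 × 111000 × 0.6362 ≈ -15.466 m.
Combined displacement = (29.415² + 15.466²)^½ ≈ 33.2331 m.

33 m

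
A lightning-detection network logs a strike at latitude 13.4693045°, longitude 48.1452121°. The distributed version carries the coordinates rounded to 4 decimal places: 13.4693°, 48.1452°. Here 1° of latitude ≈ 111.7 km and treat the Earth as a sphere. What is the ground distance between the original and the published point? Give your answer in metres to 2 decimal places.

The latitude changed by +0.0000045° and the longitude by +0.0000121°.
N–S: 0.0000045° × 111700 m/° = 0.50265 m.
E–W at 13.4693°: 0.0000121° × 111700 × cos 13.4693° = 0.0000121 × 111700 × 0.9725 ≈ 1.31439 m.
Distance: √(0.50265² + 1.31439²) ≈ 1.40723 m.

1.41 metres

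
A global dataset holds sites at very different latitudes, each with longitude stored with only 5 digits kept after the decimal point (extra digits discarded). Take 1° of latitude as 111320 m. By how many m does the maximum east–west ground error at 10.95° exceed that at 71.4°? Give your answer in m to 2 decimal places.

Truncating at 5 decimal places can drop up to a full unit in the last place, so the longitude may be off by as much as 1e-05°.
At 10.95°: 1e-05° × 111320 × cos 10.95° = 1e-05 × 111320 × 0.9818 ≈ 1.0929 m.
At 71.4°: 1e-05° × 111320 × cos 71.4° = 1e-05 × 111320 × 0.3190 ≈ 0.35507 m.
Difference: 1.0929 − 0.35507 = 0.73787 m.

0.74 m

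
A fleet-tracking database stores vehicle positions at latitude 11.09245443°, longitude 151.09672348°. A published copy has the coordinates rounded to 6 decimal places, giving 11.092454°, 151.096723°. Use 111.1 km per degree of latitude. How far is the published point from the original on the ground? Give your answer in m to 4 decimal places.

0.0709 m

The latitude changed by +0.00000043° and the longitude by +0.00000048°.
N–S: 0.00000043° × 111100 m/° = 0.047773 m.
East–west at this latitude: 0.00000048° × 111100 × cos 11.0925° ≈ 0.00000048 × 109024 = 0.0523317 m.
Distance: √(0.047773² + 0.0523317²) ≈ 0.0708581 m.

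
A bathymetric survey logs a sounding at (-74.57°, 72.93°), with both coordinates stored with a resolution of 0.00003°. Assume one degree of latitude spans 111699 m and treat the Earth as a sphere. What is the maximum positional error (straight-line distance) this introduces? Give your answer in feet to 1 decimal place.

5.7 feet

With a 0.00003° grid the true value lies within half a step, ±0.00003°/2 = ±1.5e-05°, of the stored one.
Latitude error → 1.5e-05 × 111699 = 1.67549 m along the meridian.
E–W at 74.57°: 1.5e-05° × 111699 × cos 74.57° = 1.5e-05 × 111699 × 0.2661 ≈ 0.445781 m.
Worst case both components are at the extreme and orthogonal: √(1.67549² + 0.445781²) ≈ 1.73377 m.
Converting: 1.73377 m × 3.2808 ft/m ≈ 5.6882 ft.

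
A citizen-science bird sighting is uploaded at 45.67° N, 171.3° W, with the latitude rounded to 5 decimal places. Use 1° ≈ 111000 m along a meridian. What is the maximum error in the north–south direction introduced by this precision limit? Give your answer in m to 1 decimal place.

Rounding to 5 decimal places leaves the latitude within ±5e-06° of the true value.
North–south distance: 5e-06° × 111000 m/° = 0.555 m.

0.6 m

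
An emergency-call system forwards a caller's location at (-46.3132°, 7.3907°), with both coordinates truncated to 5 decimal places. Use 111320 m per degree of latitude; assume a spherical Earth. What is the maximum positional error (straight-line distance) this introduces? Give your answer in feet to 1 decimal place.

4.4 feet

Truncating at 5 decimal places can drop up to a full unit in the last place, so each coordinate may be off by as much as 1e-05°.
North–south component: 1e-05° × 111320 = 1.1132 m.
East–west component at 46.3132°: 1e-05° × 111320 × cos 46.3132° ≈ 1e-05 × 76890.5 ≈ 0.768905 m.
The two errors are perpendicular, so the maximum displacement is √(1.1132² + 0.768905²) ≈ 1.35293 m.
Converting: 1.35293 m × 3.2808 ft/m ≈ 4.4388 ft.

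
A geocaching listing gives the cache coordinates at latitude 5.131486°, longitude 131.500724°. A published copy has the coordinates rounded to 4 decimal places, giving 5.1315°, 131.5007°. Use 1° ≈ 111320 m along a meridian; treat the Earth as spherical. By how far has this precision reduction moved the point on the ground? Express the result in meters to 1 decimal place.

The latitude changed by -0.000014° and the longitude by +0.000024°.
N–S: -0.000014° × 111320 m/° = -1.55848 m.
E–W at 5.1315°: 0.000024° × 111320 × cos 5.1315° = 0.000024 × 111320 × 0.9960 ≈ 2.66097 m.
Distance: √(1.55848² + 2.66097²) ≈ 3.08377 m.

3.1 meters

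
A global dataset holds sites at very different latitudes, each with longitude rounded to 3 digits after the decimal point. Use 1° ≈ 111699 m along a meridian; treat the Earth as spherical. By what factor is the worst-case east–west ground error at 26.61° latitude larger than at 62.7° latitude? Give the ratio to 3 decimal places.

Rounding to 3 decimal places leaves the longitude within ±0.0005° of the true value.
Error at 26.61° = 0.0005° × 111699 × cos 26.61° ≈ 55.849 × 0.8941 = 49.934 m.
At 62.7°: 0.0005° × 111699 × cos 62.7° = 0.0005 × 111699 × 0.4586 ≈ 25.615 m.
Ratio: 49.934 / 25.615 = cos 26.61° / cos 62.7° ≈ 1.9494.

1.949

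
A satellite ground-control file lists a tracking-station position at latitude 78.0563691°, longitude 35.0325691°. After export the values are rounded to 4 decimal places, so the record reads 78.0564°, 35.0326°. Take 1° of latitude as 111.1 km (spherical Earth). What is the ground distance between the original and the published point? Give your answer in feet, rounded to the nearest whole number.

Δlat = 78.0563691 − 78.0564 = -0.0000309°; Δlon = 35.0325691 − 35.0326 = -0.0000309°.
North–south shift: -0.0000309 × 111100 = -3.43299 m.
E–W at 78.0564°: -0.0000309° × 111100 × cos 78.0564° = -0.0000309 × 111100 × 0.2069 ≈ -0.710453 m.
Distance: √(3.43299² + 0.710453²) ≈ 3.50573 m.
Converting: 3.50573 m × 3.2808 ft/m ≈ 11.502 ft.

12 feet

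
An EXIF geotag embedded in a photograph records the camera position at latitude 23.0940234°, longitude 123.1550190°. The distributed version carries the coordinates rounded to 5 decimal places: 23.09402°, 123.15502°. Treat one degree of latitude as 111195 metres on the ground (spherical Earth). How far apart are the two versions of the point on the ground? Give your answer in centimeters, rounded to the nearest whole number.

39 centimeters

The latitude changed by +0.0000034° and the longitude by -0.0000010°.
North–south shift: 0.0000034 × 111195 = 0.378063 m.
E–W at 23.094°: -0.0000010° × 111195 × cos 23.094° = -0.0000010 × 111195 × 0.9199 ≈ -0.102284 m.
Hypotenuse of the two orthogonal shifts: √(0.378063² + 0.102284²) = 0.391655 m.
That is 0.391655 m = 39.166 cm.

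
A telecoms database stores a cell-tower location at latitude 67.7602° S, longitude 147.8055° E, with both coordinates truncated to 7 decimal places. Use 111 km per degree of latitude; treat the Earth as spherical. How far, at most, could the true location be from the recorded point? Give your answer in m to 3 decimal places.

0.012 m

Truncating at 7 decimal places can drop up to a full unit in the last place, so each coordinate may be off by as much as 1e-07°.
N–S: 1e-07° × 111000 m/° = 0.0111 m.
East–west component at 67.7602°: 1e-07° × 111000 × cos 67.7602° ≈ 1e-07 × 42011.7 ≈ 0.00420117 m.
Combining orthogonally: (0.0111² + 0.00420117²)^½ ≈ 0.0118684 m.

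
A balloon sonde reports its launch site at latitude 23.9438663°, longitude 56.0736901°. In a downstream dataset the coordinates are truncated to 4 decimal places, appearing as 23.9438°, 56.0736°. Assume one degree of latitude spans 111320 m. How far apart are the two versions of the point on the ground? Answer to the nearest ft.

39 ft

The latitude changed by +0.0000663° and the longitude by +0.0000901°.
N–S: 0.0000663° × 111320 m/° = 7.38052 m.
E–W at 23.9438°: 0.0000901° × 111320 × cos 23.9438° = 0.0000901 × 111320 × 0.9139 ≈ 9.1668 m.
Hypotenuse of the two orthogonal shifts: √(7.38052² + 9.1668²) = 11.7687 m.
In feet: 11.7687 m ÷ 0.3048 ≈ 38.611 ft.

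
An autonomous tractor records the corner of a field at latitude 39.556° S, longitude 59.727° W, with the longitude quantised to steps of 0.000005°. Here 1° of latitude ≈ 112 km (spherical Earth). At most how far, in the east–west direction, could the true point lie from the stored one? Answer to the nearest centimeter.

22 centimeters

With a 0.000005° grid the true value lies within half a step, ±0.000005°/2 = ±2.5e-06°, of the stored one.
Parallels shrink by cos φ, so at 39.556° a degree of longitude is 112000 × 0.7710 ≈ 86352.3 m.
East–west error: 2.5e-06° × 86352.3 m/° ≈ 0.215881 m.
That is 0.215881 m = 21.588 cm.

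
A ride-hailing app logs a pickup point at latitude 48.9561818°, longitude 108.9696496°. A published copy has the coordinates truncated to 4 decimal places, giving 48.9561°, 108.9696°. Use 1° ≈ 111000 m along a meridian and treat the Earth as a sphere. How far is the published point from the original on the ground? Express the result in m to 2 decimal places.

The latitude changed by +0.0000818° and the longitude by +0.0000496°.
North–south shift: 0.0000818 × 111000 = 9.0798 m.
E–W at 48.9561°: 0.0000496° × 111000 × cos 48.9561° = 0.0000496 × 111000 × 0.6566 ≈ 3.61518 m.
Combined displacement = (9.0798² + 3.61518²)^½ ≈ 9.77304 m.

9.77 m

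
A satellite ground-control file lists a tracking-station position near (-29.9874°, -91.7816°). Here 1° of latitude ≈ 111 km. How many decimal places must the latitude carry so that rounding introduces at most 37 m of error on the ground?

4

One degree of latitude covers 111000 m.
With N decimal places the half-ulp bound is 0.5·10⁻ᴺ°, or 0.5·10⁻ᴺ × 111000 m on the ground.
Setting 55500 × 10⁻ᴺ ≤ 37 gives 10ᴺ ≥ 1500, i.e. N ≥ 3.18.
So 4 decimal places suffice (5.55 m); 3 would allow up to 55.5 m.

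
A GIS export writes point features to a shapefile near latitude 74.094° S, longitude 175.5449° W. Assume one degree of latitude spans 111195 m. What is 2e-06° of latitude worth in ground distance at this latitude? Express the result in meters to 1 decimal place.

Along a meridian 2e-06° is 2e-06 × 111195 = 0.22239 m.

0.2 meters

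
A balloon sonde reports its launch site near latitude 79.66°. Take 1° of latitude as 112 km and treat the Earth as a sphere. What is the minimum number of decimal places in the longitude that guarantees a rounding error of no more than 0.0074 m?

7

At 79.66° one degree of longitude covers 112000 × cos 79.66° ≈ 112000 × 0.1795 ≈ 20102.8 m.
With N decimal places the half-ulp bound is 0.5·10⁻ᴺ°, or 0.5·10⁻ᴺ × 20102.8 m on the ground.
Need 0.5 × 20102.8 × 10⁻ᴺ ≤ 0.0074 → 10⁻ᴺ ≤ 7.362e-07, so N ≥ 6.13.
N = 6 would give 0.0101 m (too coarse); N = 7 gives 0.00101 m ≤ 0.0074 m.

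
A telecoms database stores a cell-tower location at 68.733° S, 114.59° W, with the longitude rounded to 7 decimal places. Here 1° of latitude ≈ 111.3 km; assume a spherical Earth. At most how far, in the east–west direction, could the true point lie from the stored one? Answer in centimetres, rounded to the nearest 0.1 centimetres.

Rounding to 7 decimal places leaves the longitude within ±5e-08° of the true value.
At latitude 68.733° a degree of longitude spans 111300 m × cos 68.733° = 111300 × 0.3627 ≈ 40370.1 m.
Maximum E–W displacement: 5e-08 × 40370.1 = 0.00201851 m.
That is 0.00201851 m = 0.20185 cm.

0.2 centimetres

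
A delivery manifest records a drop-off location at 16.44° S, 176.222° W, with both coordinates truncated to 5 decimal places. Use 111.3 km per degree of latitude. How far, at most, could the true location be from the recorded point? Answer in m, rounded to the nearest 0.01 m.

1.54 m

Truncating at 5 decimal places can drop up to a full unit in the last place, so each coordinate may be off by as much as 1e-05°.
North–south component: 1e-05° × 111300 = 1.113 m.
E–W at 16.44°: 1e-05° × 111300 × cos 16.44° = 1e-05 × 111300 × 0.9591 ≈ 1.0675 m.
Worst case both components are at the extreme and orthogonal: √(1.113² + 1.0675²) ≈ 1.54218 m.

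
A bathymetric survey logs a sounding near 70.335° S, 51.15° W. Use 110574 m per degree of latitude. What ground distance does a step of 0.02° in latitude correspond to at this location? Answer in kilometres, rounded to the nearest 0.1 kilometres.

0.02° × 110574 m/° = 2211.48 m.
That is 2211.48 m = 2.2115 km.

2.2 kilometres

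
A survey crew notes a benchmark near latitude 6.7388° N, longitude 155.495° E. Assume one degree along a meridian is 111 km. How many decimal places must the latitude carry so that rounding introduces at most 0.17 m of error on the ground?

6 decimal places

One degree of latitude covers 111000 m.
Rounding to N decimal places gives at most 0.5 × 10⁻ᴺ degrees of error, i.e. 0.5 × 10⁻ᴺ × 111000 m.
Need 0.5 × 111000 × 10⁻ᴺ ≤ 0.17 → 10⁻ᴺ ≤ 3.063e-06, so N ≥ 5.51.
At 5 places the error can reach 0.555 m, but 6 places keeps it to 0.0555 m.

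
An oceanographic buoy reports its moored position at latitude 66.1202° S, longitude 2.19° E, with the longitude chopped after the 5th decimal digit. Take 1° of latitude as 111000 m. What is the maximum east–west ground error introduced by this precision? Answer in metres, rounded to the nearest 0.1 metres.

Truncating at 5 decimal places can drop up to a full unit in the last place, so the longitude may be off by as much as 1e-05°.
One degree of longitude at 66.1202° is 111000 × cos 66.1202° ≈ 111000 × 0.4048 = 44934.9 m.
East–west error: 1e-05° × 44934.9 m/° ≈ 0.449349 m.

0.4 metres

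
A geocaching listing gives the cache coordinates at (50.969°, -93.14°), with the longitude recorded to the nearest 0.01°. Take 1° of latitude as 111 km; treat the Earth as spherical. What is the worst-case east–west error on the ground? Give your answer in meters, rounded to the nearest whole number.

Rounding to 2 decimal places leaves the longitude within ±0.005° of the true value.
Parallels shrink by cos φ, so at 50.969° a degree of longitude is 111000 × 0.6297 ≈ 69901.2 m.
So at most 0.005° × 69901.2 ≈ 349.506 m east–west.

350 meters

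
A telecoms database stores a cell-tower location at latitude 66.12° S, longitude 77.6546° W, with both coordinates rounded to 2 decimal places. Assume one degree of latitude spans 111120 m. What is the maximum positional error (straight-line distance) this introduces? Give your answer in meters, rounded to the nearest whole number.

Rounding to 2 decimal places leaves each coordinate within ±0.005° of the true value.
N–S: 0.005° × 111120 m/° = 555.6 m.
E–W at 66.12°: 0.005° × 111120 × cos 66.12° = 0.005 × 111120 × 0.4048 ≈ 224.919 m.
Worst case both components are at the extreme and orthogonal: √(555.6² + 224.919²) ≈ 599.4 m.

599 meters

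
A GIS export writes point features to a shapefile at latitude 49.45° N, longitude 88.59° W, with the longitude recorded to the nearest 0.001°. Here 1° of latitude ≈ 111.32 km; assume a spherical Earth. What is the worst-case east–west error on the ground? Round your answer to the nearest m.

Rounding to 3 decimal places leaves the longitude within ±0.0005° of the true value.
Parallels shrink by cos φ, so at 49.45° a degree of longitude is 111320 × 0.6501 ≈ 72370.4 m.
East–west error: 0.0005° × 72370.4 m/° ≈ 36.1852 m.

36 m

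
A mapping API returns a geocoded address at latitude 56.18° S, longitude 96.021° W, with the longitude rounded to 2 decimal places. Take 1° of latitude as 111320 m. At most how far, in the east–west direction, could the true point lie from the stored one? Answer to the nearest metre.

Rounding to 2 decimal places leaves the longitude within ±0.005° of the true value.
Parallels shrink by cos φ, so at 56.18° a degree of longitude is 111320 × 0.5566 ≈ 61959.1 m.
So at most 0.005° × 61959.1 ≈ 309.796 m east–west.

310 metres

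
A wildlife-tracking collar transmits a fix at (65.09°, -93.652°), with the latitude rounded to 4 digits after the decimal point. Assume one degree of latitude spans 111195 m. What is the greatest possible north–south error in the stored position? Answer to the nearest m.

Rounding to 4 decimal places leaves the latitude within ±5e-05° of the true value.
So the N–S error is at most 5e-05 × 111195 = 5.55975 m.

6 m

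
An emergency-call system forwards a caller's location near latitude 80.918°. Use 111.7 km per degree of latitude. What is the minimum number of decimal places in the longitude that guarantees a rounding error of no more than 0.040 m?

At 80.918° one degree of longitude covers 111700 × cos 80.918° ≈ 111700 × 0.1578 ≈ 17631.6 m.
Rounding to N decimal places gives at most 0.5 × 10⁻ᴺ degrees of error, i.e. 0.5 × 10⁻ᴺ × 17631.6 m.
Setting 8815.8 × 10⁻ᴺ ≤ 0.040 gives 10ᴺ ≥ 2.204e+05, i.e. N ≥ 5.34.
At 5 places the error can reach 0.0882 m, but 6 places keeps it to 0.00882 m.

6 decimal places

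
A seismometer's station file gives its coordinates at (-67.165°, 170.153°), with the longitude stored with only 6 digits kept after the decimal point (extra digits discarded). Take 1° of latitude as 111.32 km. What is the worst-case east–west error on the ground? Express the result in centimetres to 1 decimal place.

4.3 centimetres

Truncating at 6 decimal places can drop up to a full unit in the last place, so the longitude may be off by as much as 1e-06°.
At latitude 67.165° a degree of longitude spans 111320 m × cos 67.165° = 111320 × 0.3881 ≈ 43200.9 m.
Maximum E–W displacement: 1e-06 × 43200.9 = 0.0432009 m.
That is 0.0432009 m = 4.3201 cm.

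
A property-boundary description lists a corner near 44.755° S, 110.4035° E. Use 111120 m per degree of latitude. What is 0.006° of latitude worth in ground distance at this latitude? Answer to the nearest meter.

0.006° × 111120 m/° = 666.72 m.

667 meters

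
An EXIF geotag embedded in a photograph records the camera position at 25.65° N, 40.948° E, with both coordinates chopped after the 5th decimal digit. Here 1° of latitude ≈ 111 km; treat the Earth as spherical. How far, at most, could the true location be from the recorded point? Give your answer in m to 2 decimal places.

1.49 m

Truncating at 5 decimal places can drop up to a full unit in the last place, so each coordinate may be off by as much as 1e-05°.
N–S: 1e-05° × 111000 m/° = 1.11 m.
East–west component at 25.65°: 1e-05° × 111000 × cos 25.65° ≈ 1e-05 × 100062 ≈ 1.00062 m.
Combining orthogonally: (1.11² + 1.00062²)^½ ≈ 1.49443 m.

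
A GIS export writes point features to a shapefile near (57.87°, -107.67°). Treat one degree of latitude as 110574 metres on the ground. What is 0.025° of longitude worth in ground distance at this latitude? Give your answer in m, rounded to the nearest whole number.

One degree of longitude here spans 110574 × cos 57.87° = 110574 × 0.5318 ≈ 58807.9 m; 0.025° of that is 1470.2 m.

1470 m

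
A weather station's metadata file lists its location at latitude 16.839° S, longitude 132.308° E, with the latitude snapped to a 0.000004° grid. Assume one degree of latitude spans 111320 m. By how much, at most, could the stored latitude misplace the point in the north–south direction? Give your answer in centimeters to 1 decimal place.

22.3 centimeters

With a 0.000004° grid the true value lies within half a step, ±0.000004°/2 = ±2e-06°, of the stored one.
So the N–S error is at most 2e-06 × 111320 = 0.22264 m.
That is 0.22264 m = 22.264 cm.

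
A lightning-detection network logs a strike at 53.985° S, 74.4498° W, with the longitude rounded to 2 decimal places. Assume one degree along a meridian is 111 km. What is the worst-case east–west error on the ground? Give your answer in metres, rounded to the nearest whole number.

Rounding to 2 decimal places leaves the longitude within ±0.005° of the true value.
At latitude 53.985° a degree of longitude spans 111000 m × cos 53.985° = 111000 × 0.5880 ≈ 65267.7 m.
Maximum E–W displacement: 0.005 × 65267.7 = 326.338 m.

326 metres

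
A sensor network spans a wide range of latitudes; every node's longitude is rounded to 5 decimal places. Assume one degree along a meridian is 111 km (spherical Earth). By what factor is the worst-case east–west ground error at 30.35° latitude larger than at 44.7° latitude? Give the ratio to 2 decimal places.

1.21

Rounding to 5 decimal places leaves the longitude within ±5e-06° of the true value.
Error at 30.35° = 5e-06° × 111000 × cos 30.35° ≈ 0.555 × 0.8630 = 0.47894 m.
At 44.7°: 5e-06° × 111000 × cos 44.7° = 5e-06 × 111000 × 0.7108 ≈ 0.39449 m.
Ratio: 0.47894 / 0.39449 = cos 30.35° / cos 44.7° ≈ 1.2141.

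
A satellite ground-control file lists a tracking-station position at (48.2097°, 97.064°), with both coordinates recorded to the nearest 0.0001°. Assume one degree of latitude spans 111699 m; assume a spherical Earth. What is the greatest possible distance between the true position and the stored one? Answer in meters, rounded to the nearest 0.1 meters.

Rounding to 4 decimal places leaves each coordinate within ±5e-05° of the true value.
N–S: 5e-05° × 111699 m/° = 5.58495 m.
E–W at 48.2097°: 5e-05° × 111699 × cos 48.2097° = 5e-05 × 111699 × 0.6664 ≈ 3.72185 m.
Worst case both components are at the extreme and orthogonal: √(5.58495² + 3.72185²) ≈ 6.71147 m.

6.7 meters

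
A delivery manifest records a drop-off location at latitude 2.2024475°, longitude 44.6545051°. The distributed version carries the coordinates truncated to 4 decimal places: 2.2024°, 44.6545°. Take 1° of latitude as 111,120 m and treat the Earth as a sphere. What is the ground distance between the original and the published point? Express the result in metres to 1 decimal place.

5.3 metres

The latitude changed by +0.0000475° and the longitude by +0.0000051°.
North–south shift: 0.0000475 × 111120 = 5.2782 m.
East–west at this latitude: 0.0000051° × 111120 × cos 2.2024° ≈ 0.0000051 × 111038 = 0.566293 m.
Hypotenuse of the two orthogonal shifts: √(5.2782² + 0.566293²) = 5.30849 m.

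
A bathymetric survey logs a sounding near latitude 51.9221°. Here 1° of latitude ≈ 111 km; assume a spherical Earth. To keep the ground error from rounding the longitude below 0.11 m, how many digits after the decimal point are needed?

6

At 51.9221° one degree of longitude covers 111000 × cos 51.9221° ≈ 111000 × 0.6167 ≈ 68457.3 m.
With N decimal places the half-ulp bound is 0.5·10⁻ᴺ°, or 0.5·10⁻ᴺ × 68457.3 m on the ground.
Setting 34228.6 × 10⁻ᴺ ≤ 0.11 gives 10ᴺ ≥ 3.112e+05, i.e. N ≥ 5.49.
At 5 places the error can reach 0.342 m, but 6 places keeps it to 0.0342 m.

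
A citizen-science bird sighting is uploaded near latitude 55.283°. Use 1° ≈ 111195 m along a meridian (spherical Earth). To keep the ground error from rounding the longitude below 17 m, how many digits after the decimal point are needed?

4

At 55.283° one degree of longitude covers 111195 × cos 55.283° ≈ 111195 × 0.5695 ≈ 63328.2 m.
N decimal places → at most half a unit in the last place, 0.5 × 10⁻ᴺ° = 63328.2/2 × 10⁻ᴺ m.
Setting 31664.1 × 10⁻ᴺ ≤ 17 gives 10ᴺ ≥ 1863, i.e. N ≥ 3.27.
N = 3 would give 31.7 m (too coarse); N = 4 gives 3.17 m ≤ 17 m.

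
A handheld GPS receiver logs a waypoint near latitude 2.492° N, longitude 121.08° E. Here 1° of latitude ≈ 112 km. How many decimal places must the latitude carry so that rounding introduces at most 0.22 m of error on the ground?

One degree of latitude covers 112000 m.
Rounding to N decimal places gives at most 0.5 × 10⁻ᴺ degrees of error, i.e. 0.5 × 10⁻ᴺ × 112000 m.
Setting 56000 × 10⁻ᴺ ≤ 0.22 gives 10ᴺ ≥ 2.545e+05, i.e. N ≥ 5.41.
N = 5 would give 0.56 m (too coarse); N = 6 gives 0.056 m ≤ 0.22 m.

6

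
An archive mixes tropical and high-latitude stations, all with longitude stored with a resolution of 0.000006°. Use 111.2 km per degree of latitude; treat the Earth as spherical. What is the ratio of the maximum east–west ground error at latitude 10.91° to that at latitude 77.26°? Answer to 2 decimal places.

4.45

With a 0.000006° grid the true value lies within half a step, ±0.000006°/2 = ±3e-06°, of the stored one.
At 10.91°: 3e-06° × 111200 × cos 10.91° = 3e-06 × 111200 × 0.9819 ≈ 0.32757 m.
Error at 77.26° = 3e-06° × 111200 × cos 77.26° ≈ 0.3336 × 0.2205 = 0.073568 m.
Ratio: 0.32757 / 0.073568 = cos 10.91° / cos 77.26° ≈ 4.4526.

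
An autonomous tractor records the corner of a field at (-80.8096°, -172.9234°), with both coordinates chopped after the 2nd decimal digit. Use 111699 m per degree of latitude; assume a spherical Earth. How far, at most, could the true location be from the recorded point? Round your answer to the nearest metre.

1131 metres

Truncating at 2 decimal places can drop up to a full unit in the last place, so each coordinate may be off by as much as 0.01°.
N–S: 0.01° × 111699 m/° = 1116.99 m.
East–west component at 80.8096°: 0.01° × 111699 × cos 80.8096° ≈ 0.01 × 17840.1 ≈ 178.401 m.
Combining orthogonally: (1116.99² + 178.401²)^½ ≈ 1131.15 m.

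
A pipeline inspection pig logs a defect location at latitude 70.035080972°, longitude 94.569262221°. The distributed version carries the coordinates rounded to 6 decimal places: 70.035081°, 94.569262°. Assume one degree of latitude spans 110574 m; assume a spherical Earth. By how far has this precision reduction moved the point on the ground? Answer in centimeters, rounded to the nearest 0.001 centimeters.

0.890 centimeters

The latitude changed by -0.000000028° and the longitude by +0.000000221°.
N–S: -0.000000028° × 110574 m/° = -0.00309607 m.
East–west at this latitude: 0.000000221° × 110574 × cos 70.0351° ≈ 0.000000221 × 37754.9 = 0.00834384 m.
Hypotenuse of the two orthogonal shifts: √(0.00309607² + 0.00834384²) = 0.00889973 m.
That is 0.00889973 m = 0.88997 cm.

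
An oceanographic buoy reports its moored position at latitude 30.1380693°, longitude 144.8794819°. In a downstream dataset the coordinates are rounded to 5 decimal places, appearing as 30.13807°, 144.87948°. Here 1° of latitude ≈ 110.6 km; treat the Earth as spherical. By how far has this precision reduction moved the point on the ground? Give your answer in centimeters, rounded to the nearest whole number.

Δlat = 30.1380693 − 30.13807 = -0.0000007°; Δlon = 144.8794819 − 144.87948 = +0.0000019°.
North–south shift: -0.0000007 × 110600 = -0.07742 m.
E–W at 30.1381°: 0.0000019° × 110600 × cos 30.1381° = 0.0000019 × 110600 × 0.8648 ≈ 0.181733 m.
Distance: √(0.07742² + 0.181733²) ≈ 0.197537 m.
That is 0.197537 m = 19.754 cm.

20 centimeters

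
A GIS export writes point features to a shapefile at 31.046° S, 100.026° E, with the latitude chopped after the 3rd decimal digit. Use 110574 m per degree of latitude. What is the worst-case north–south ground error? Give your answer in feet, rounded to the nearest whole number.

363 feet

Truncating at 3 decimal places can drop up to a full unit in the last place, so the latitude may be off by as much as 0.001°.
Along the meridian that is 0.001° × 110574 m/° = 110.574 m.
Converting: 110.574 m × 3.2808 ft/m ≈ 362.78 ft.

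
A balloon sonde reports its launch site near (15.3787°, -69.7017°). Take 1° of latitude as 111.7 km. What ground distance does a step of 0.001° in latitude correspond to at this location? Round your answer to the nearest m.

0.001° × 111700 m/° = 111.7 m.

112 m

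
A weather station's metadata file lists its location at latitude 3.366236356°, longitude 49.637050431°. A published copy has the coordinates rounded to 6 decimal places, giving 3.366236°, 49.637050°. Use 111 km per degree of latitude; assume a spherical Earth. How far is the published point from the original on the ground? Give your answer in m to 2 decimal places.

0.06 m

Δlat = 3.366236356 − 3.366236 = +0.000000356°; Δlon = 49.637050431 − 49.637050 = +0.000000431°.
North–south shift: 0.000000356 × 111000 = 0.039516 m.
E–W at 3.36624°: 0.000000431° × 111000 × cos 3.36624° = 0.000000431 × 111000 × 0.9983 ≈ 0.0477585 m.
Combined displacement = (0.039516² + 0.0477585²)^½ ≈ 0.061987 m.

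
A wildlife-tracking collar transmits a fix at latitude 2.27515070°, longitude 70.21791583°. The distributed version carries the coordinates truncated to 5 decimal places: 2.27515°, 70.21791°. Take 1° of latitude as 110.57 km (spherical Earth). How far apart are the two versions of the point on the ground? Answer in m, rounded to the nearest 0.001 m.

0.649 m

Δlat = 2.27515070 − 2.27515 = +0.00000070°; Δlon = 70.21791583 − 70.21791 = +0.00000583°.
N–S: 0.00000070° × 110570 m/° = 0.077399 m.
East–west at this latitude: 0.00000583° × 110570 × cos 2.27515° ≈ 0.00000583 × 110483 = 0.644115 m.
Distance: √(0.077399² + 0.644115²) ≈ 0.648749 m.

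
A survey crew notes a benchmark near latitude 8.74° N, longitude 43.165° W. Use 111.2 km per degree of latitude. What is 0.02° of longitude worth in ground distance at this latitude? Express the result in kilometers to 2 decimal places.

2.20 kilometers

At 8.74° a degree of longitude is 111200 × cos 8.74° ≈ 109909 m, so 0.02° corresponds to 2198.18 m.
That is 2198.18 m = 2.1982 km.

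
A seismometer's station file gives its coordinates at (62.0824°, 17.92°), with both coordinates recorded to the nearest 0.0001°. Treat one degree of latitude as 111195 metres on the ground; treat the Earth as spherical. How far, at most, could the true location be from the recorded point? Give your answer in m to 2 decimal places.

6.14 m

Rounding to 4 decimal places leaves each coordinate within ±5e-05° of the true value.
North–south component: 5e-05° × 111195 = 5.55975 m.
Longitude error → 5e-05 × 111195 × cos 62.0824° = 5e-05 × 111195 × 0.4682 ≈ 2.60308 m.
Combining orthogonally: (5.55975² + 2.60308²)^½ ≈ 6.13896 m.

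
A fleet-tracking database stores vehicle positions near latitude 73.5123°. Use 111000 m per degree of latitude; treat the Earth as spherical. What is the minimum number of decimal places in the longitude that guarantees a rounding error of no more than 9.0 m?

4 decimal places

At 73.5123° one degree of longitude covers 111000 × cos 73.5123° ≈ 111000 × 0.2838 ≈ 31502.9 m.
N decimal places → at most half a unit in the last place, 0.5 × 10⁻ᴺ° = 31502.9/2 × 10⁻ᴺ m.
Need 0.5 × 31502.9 × 10⁻ᴺ ≤ 9.0 → 10⁻ᴺ ≤ 5.714e-04, so N ≥ 3.24.
At 3 places the error can reach 15.8 m, but 4 places keeps it to 1.58 m.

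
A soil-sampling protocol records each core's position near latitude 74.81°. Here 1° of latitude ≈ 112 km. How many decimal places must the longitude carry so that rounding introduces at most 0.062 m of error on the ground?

6

At 74.81° one degree of longitude covers 112000 × cos 74.81° ≈ 112000 × 0.2620 ≈ 29346.3 m.
With N decimal places the half-ulp bound is 0.5·10⁻ᴺ°, or 0.5·10⁻ᴺ × 29346.3 m on the ground.
Need 0.5 × 29346.3 × 10⁻ᴺ ≤ 0.062 → 10⁻ᴺ ≤ 4.225e-06, so N ≥ 5.37.
At 5 places the error can reach 0.147 m, but 6 places keeps it to 0.0147 m.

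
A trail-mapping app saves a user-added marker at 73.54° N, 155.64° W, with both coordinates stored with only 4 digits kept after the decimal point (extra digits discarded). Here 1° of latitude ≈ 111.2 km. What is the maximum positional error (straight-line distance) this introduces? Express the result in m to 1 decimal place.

11.6 m

Truncating at 4 decimal places can drop up to a full unit in the last place, so each coordinate may be off by as much as 0.0001°.
N–S: 0.0001° × 111200 m/° = 11.12 m.
E–W at 73.54°: 0.0001° × 111200 × cos 73.54° = 0.0001 × 111200 × 0.2833 ≈ 3.15081 m.
The two errors are perpendicular, so the maximum displacement is √(11.12² + 3.15081²) ≈ 11.5578 m.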